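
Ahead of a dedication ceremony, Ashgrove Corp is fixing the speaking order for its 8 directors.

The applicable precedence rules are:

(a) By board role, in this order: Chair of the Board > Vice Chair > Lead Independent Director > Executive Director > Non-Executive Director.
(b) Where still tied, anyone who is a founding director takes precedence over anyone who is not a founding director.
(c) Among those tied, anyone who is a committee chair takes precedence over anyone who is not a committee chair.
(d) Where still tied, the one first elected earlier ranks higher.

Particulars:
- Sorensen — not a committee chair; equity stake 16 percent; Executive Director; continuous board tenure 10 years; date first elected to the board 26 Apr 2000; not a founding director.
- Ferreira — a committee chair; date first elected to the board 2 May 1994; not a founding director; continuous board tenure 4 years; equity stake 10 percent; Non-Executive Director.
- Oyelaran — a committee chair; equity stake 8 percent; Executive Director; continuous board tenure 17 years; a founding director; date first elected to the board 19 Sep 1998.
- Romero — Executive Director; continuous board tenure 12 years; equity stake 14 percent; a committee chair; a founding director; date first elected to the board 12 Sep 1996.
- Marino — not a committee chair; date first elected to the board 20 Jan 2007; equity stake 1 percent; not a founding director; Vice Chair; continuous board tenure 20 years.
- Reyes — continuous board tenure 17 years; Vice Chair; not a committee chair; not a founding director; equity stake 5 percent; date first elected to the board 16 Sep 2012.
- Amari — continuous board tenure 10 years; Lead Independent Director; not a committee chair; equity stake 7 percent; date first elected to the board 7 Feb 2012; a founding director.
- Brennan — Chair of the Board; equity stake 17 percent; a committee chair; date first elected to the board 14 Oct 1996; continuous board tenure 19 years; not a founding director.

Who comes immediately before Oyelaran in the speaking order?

By board role: Brennan (Chair of the Board); then Marino and Reyes (Vice Chair); then Amari (Lead Independent Director); then Romero, Oyelaran and Sorensen (Executive Director); then Ferreira (Non-Executive Director).
Marino and Reyes are each not a founding director, so the next rule applies.
Marino and Reyes are each not a committee chair, so the next rule applies.
Among Marino and Reyes, by date first elected to the board (earlier first): Marino (20 Jan 2007) before Reyes (16 Sep 2012).
Among Romero, Oyelaran and Sorensen, a founding director before not a founding director: Romero and Oyelaran (a founding director) before Sorensen (not a founding director).
Romero and Oyelaran are each a committee chair, so the next rule applies.
Among Romero and Oyelaran, by date first elected to the board (earlier first): Romero (12 Sep 1996) before Oyelaran (19 Sep 1998).
Order: Brennan, Marino, Reyes, Amari, Romero, Oyelaran, Sorensen, Ferreira.

Romero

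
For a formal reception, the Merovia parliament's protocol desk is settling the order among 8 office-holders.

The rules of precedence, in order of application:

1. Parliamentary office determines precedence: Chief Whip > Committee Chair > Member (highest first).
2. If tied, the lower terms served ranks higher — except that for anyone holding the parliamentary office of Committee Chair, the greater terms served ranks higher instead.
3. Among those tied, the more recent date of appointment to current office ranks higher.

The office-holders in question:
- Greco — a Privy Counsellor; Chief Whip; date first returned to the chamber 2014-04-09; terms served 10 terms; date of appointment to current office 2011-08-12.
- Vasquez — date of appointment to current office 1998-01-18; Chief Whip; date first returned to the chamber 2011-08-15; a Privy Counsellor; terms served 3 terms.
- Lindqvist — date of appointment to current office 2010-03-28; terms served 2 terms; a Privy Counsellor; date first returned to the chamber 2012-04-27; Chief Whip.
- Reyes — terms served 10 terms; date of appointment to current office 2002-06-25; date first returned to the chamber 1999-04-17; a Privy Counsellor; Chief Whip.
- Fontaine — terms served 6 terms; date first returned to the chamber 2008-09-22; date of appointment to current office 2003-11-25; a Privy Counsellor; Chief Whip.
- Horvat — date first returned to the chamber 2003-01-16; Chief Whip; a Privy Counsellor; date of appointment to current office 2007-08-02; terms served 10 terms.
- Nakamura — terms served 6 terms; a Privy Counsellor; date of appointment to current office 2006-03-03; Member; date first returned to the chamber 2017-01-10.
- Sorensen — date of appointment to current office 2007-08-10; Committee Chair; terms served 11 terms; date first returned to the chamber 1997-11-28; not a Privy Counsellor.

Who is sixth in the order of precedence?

By parliamentary office: Lindqvist, Vasquez, Fontaine, Greco, Horvat and Reyes (Chief Whip); then Sorensen (Committee Chair); then Nakamura (Member).
Among Lindqvist, Vasquez, Fontaine, Greco, Horvat and Reyes, by terms served (lower first): Lindqvist (2 terms) before Vasquez (3 terms) before Fontaine (6 terms) before Greco, Horvat and Reyes (10 terms).
Among Greco, Horvat and Reyes, by date of appointment to current office (later first): Greco (2011-08-12) before Horvat (2007-08-02) before Reyes (2002-06-25).
Order: Lindqvist, Vasquez, Fontaine, Greco, Horvat, Reyes, Sorensen, Nakamura.

Reyes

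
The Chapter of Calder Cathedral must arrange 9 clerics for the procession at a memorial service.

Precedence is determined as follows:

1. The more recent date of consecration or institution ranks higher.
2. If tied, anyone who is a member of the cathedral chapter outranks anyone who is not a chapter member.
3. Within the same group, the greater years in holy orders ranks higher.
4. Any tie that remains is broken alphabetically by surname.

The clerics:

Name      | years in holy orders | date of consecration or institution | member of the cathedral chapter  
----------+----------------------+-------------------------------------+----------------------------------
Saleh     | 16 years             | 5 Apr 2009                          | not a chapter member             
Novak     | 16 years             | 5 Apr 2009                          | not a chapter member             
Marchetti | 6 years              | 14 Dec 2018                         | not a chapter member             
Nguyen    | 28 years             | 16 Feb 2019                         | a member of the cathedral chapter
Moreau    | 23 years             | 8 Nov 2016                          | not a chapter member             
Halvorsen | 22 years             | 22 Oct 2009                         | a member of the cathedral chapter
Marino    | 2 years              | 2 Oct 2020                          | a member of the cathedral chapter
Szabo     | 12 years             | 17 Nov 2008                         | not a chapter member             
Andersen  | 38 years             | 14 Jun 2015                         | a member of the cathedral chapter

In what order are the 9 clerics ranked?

By date of consecration or institution (later first): Marino (2 Oct 2020); then Nguyen (16 Feb 2019); then Marchetti (14 Dec 2018); then Moreau (8 Nov 2016); then Andersen (14 Jun 2015); then Halvorsen (22 Oct 2009); then Novak and Saleh (both 5 Apr 2009); then Szabo (17 Nov 2008).
Novak and Saleh are each not a chapter member, so the next rule applies.
Novak and Saleh both have years in holy orders 16 years, so the next rule applies.
Among Novak and Saleh, alphabetically by surname: Novak before Saleh.
Full order: Marino, Nguyen, Marchetti, Moreau, Andersen, Halvorsen, Novak, Saleh, Szabo.

Marino, Nguyen, Marchetti, Moreau, Andersen, Halvorsen, Novak, Saleh, Szabo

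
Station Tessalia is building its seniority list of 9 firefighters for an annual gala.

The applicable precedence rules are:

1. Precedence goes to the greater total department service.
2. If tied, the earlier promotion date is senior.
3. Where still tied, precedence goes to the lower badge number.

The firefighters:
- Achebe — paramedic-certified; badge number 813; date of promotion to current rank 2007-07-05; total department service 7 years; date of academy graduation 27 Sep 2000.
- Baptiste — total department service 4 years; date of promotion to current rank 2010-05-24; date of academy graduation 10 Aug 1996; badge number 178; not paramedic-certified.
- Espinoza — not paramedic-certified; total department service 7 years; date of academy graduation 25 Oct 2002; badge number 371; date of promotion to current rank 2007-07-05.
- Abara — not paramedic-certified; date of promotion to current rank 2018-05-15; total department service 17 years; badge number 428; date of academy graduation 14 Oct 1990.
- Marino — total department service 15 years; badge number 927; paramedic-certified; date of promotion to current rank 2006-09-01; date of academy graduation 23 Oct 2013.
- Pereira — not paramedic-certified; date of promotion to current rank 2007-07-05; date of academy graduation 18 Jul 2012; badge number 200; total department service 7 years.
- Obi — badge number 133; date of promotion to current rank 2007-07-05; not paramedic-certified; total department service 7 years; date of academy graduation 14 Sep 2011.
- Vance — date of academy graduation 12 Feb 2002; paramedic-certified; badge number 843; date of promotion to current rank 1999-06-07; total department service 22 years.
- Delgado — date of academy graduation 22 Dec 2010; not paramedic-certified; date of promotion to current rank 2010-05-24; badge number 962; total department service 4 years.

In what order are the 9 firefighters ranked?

Vance, Abara, Marino, Obi, Pereira, Espinoza, Achebe, Baptiste, Delgado

By total department service (higher first): Vance (22 years); then Abara (17 years); then Marino (15 years); then Obi, Pereira, Espinoza and Achebe (each 7 years); then Baptiste and Delgado (both 4 years).
Obi, Pereira, Espinoza and Achebe all have date of promotion to current rank 2007-07-05, so the next rule applies.
Among Obi, Pereira, Espinoza and Achebe, by badge number (lower first): Obi (133) before Pereira (200) before Espinoza (371) before Achebe (813).
Baptiste and Delgado both have date of promotion to current rank 2010-05-24, so the next rule applies.
Among Baptiste and Delgado, by badge number (lower first): Baptiste (178) before Delgado (962).
Full order: Vance, Abara, Marino, Obi, Pereira, Espinoza, Achebe, Baptiste, Delgado.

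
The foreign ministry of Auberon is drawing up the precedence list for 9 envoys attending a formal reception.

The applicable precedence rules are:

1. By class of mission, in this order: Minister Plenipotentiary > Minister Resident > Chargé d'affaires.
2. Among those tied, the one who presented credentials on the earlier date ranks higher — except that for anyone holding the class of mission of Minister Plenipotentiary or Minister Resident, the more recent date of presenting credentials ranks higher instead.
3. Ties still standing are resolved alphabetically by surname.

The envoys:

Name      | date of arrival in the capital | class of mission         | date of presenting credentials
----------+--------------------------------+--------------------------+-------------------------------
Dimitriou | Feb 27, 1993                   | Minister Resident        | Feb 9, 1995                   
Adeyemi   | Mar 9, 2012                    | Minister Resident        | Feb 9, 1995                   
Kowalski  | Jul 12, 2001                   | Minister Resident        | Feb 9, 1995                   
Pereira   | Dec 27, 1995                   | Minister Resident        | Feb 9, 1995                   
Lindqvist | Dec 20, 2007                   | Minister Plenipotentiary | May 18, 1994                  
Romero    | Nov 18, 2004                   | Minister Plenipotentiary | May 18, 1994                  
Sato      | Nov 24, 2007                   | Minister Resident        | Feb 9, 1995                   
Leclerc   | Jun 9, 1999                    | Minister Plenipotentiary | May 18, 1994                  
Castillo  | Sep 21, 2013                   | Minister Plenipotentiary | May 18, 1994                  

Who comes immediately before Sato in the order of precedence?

By class of mission: Castillo, Leclerc, Lindqvist and Romero (Minister Plenipotentiary); then Adeyemi, Dimitriou, Kowalski, Pereira and Sato (Minister Resident).
Castillo, Leclerc, Lindqvist and Romero all have date of presenting credentials May 18, 1994, so the next rule applies.
Among Castillo, Leclerc, Lindqvist and Romero, alphabetically by surname: Castillo before Leclerc before Lindqvist before Romero.
Adeyemi, Dimitriou, Kowalski, Pereira and Sato all have date of presenting credentials Feb 9, 1995, so the next rule applies.
Among Adeyemi, Dimitriou, Kowalski, Pereira and Sato, alphabetically by surname: Adeyemi before Dimitriou before Kowalski before Pereira before Sato.
Order: Castillo, Leclerc, Lindqvist, Romero, Adeyemi, Dimitriou, Kowalski, Pereira, Sato.

Pereira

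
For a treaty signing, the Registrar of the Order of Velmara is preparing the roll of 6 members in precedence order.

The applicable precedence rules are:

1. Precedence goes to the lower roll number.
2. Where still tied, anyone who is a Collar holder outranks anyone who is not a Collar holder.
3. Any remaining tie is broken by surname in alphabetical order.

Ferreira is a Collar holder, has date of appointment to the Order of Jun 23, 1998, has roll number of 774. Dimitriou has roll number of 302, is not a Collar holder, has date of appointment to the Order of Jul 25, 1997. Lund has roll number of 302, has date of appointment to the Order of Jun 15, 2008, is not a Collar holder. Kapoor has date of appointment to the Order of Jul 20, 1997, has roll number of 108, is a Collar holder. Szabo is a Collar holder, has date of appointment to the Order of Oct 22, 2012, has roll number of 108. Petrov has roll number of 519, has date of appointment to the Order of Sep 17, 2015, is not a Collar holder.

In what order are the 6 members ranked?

By roll number (lower first): Kapoor and Szabo (both 108); then Dimitriou and Lund (both 302); then Petrov (519); then Ferreira (774).
Kapoor and Szabo are each a Collar holder, so the next rule applies.
Among Kapoor and Szabo, alphabetically by surname: Kapoor before Szabo.
Dimitriou and Lund are each not a Collar holder, so the next rule applies.
Among Dimitriou and Lund, alphabetically by surname: Dimitriou before Lund.
Full order: Kapoor, Szabo, Dimitriou, Lund, Petrov, Ferreira.

Kapoor, Szabo, Dimitriou, Lund, Petrov, Ferreira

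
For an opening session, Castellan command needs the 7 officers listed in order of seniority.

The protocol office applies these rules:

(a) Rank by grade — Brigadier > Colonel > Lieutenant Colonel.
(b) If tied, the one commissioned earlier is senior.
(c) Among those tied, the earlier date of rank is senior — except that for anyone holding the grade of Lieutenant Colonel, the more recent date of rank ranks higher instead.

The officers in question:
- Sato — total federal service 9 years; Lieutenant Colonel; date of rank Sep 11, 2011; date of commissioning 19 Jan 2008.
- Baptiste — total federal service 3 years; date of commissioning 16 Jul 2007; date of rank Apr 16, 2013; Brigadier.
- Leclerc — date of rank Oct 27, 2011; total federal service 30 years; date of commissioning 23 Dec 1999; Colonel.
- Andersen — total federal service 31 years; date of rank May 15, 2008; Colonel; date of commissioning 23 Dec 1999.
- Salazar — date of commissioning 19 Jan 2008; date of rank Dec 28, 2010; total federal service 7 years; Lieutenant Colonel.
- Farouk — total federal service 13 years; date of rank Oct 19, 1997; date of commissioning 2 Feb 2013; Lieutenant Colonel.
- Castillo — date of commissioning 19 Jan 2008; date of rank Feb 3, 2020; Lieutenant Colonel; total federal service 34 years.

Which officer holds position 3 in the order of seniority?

Leclerc

By grade: Baptiste (Brigadier); then Andersen and Leclerc (Colonel); then Castillo, Sato, Salazar and Farouk (Lieutenant Colonel).
Andersen and Leclerc both have date of commissioning 23 Dec 1999, so the next rule applies.
Among Andersen and Leclerc, by date of rank (earlier first): Andersen (May 15, 2008) before Leclerc (Oct 27, 2011).
Among Castillo, Sato, Salazar and Farouk, by date of commissioning (earlier first): Castillo, Sato and Salazar (19 Jan 2008) before Farouk (2 Feb 2013).
Among Castillo, Sato and Salazar, by date of rank (later first) (reversed rule for this group): Castillo (Feb 3, 2020) before Sato (Sep 11, 2011) before Salazar (Dec 28, 2010).
Order: Baptiste, Andersen, Leclerc, Castillo, Sato, Salazar, Farouk.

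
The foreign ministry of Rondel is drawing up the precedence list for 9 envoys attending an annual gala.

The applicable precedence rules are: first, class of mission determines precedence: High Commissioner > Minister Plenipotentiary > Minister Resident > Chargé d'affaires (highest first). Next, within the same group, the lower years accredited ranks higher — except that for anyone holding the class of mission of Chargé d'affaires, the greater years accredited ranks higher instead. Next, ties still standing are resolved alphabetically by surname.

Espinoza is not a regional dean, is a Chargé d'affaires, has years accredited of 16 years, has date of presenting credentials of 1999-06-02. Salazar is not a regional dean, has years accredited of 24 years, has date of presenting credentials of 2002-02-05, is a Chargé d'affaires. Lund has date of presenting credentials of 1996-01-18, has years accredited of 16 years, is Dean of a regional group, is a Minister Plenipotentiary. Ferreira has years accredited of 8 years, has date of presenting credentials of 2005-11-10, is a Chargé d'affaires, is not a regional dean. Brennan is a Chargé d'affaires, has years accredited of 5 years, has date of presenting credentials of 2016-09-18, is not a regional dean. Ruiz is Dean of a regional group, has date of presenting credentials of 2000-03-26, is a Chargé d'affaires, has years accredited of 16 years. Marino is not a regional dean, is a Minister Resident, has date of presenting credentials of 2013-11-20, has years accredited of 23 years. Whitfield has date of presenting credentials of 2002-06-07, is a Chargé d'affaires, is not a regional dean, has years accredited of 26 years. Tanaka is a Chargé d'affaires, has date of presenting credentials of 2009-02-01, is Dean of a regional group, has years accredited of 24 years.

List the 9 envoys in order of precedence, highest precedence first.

Lund, Marino, Whitfield, Salazar, Tanaka, Espinoza, Ruiz, Ferreira, Brennan

By class of mission: Lund (Minister Plenipotentiary); then Marino (Minister Resident); then Whitfield, Salazar, Tanaka, Espinoza, Ruiz, Ferreira and Brennan (Chargé d'affaires).
Among Whitfield, Salazar, Tanaka, Espinoza, Ruiz, Ferreira and Brennan, by years accredited (higher first) (reversed rule for this group): Whitfield (26 years) before Salazar and Tanaka (24 years) before Espinoza and Ruiz (16 years) before Ferreira (8 years) before Brennan (5 years).
Among Salazar and Tanaka, alphabetically by surname: Salazar before Tanaka.
Among Espinoza and Ruiz, alphabetically by surname: Espinoza before Ruiz.
Full order: Lund, Marino, Whitfield, Salazar, Tanaka, Espinoza, Ruiz, Ferreira, Brennan.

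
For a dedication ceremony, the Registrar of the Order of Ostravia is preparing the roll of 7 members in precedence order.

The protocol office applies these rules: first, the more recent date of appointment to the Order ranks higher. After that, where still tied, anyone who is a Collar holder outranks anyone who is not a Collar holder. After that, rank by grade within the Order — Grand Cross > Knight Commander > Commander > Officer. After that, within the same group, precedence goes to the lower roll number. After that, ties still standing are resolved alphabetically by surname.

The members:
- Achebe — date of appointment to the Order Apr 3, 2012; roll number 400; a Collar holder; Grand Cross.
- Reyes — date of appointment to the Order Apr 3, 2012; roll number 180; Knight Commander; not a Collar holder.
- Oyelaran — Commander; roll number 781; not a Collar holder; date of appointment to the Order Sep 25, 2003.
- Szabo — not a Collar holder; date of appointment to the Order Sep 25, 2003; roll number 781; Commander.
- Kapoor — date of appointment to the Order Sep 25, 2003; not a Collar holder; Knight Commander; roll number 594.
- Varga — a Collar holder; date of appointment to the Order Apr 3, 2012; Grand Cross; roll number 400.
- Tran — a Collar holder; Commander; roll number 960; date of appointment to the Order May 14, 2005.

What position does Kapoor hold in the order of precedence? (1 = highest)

5

By date of appointment to the Order (later first): Achebe, Varga and Reyes (each Apr 3, 2012); then Tran (May 14, 2005); then Kapoor, Oyelaran and Szabo (each Sep 25, 2003).
Among Achebe, Varga and Reyes, a Collar holder before not a Collar holder: Achebe and Varga (a Collar holder) before Reyes (not a Collar holder).
Achebe and Varga are each Grand Cross, so the next rule applies.
Achebe and Varga both have roll number 400, so the next rule applies.
Among Achebe and Varga, alphabetically by surname: Achebe before Varga.
Kapoor, Oyelaran and Szabo are each not a Collar holder, so the next rule applies.
Among Kapoor, Oyelaran and Szabo, by grade within the Order: Kapoor (Knight Commander) before Oyelaran and Szabo (Commander).
Oyelaran and Szabo both have roll number 781, so the next rule applies.
Among Oyelaran and Szabo, alphabetically by surname: Oyelaran before Szabo.
Order: Achebe, Varga, Reyes, Tran, Kapoor, Oyelaran, Szabo. So position 5.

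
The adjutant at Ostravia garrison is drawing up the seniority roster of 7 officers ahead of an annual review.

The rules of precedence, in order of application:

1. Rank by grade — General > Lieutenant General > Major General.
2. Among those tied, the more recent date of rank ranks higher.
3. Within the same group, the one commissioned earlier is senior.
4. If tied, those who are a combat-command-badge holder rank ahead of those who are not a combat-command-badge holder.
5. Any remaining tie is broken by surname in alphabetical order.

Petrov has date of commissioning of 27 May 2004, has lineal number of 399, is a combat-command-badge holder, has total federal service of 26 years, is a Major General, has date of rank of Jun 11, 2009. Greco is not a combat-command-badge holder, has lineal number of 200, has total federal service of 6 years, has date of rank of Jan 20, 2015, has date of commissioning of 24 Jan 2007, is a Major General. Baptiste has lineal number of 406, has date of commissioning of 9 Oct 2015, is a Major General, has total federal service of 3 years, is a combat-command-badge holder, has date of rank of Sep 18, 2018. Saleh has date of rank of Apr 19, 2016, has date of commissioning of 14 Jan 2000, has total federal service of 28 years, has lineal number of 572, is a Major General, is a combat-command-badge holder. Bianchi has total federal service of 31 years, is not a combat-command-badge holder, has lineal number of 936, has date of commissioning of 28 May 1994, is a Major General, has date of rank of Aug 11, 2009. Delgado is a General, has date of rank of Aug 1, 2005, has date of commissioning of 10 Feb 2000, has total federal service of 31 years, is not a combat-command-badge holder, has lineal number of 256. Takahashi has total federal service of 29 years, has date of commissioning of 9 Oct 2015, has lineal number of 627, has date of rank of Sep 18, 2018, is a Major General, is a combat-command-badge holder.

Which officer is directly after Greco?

By grade: Delgado (General); then Baptiste, Takahashi, Saleh, Greco, Bianchi and Petrov (Major General).
Among Baptiste, Takahashi, Saleh, Greco, Bianchi and Petrov, by date of rank (later first): Baptiste and Takahashi (Sep 18, 2018) before Saleh (Apr 19, 2016) before Greco (Jan 20, 2015) before Bianchi (Aug 11, 2009) before Petrov (Jun 11, 2009).
Baptiste and Takahashi both have date of commissioning 9 Oct 2015, so the next rule applies.
Baptiste and Takahashi are each a combat-command-badge holder, so the next rule applies.
Among Baptiste and Takahashi, alphabetically by surname: Baptiste before Takahashi.
Order: Delgado, Baptiste, Takahashi, Saleh, Greco, Bianchi, Petrov.

Bianchi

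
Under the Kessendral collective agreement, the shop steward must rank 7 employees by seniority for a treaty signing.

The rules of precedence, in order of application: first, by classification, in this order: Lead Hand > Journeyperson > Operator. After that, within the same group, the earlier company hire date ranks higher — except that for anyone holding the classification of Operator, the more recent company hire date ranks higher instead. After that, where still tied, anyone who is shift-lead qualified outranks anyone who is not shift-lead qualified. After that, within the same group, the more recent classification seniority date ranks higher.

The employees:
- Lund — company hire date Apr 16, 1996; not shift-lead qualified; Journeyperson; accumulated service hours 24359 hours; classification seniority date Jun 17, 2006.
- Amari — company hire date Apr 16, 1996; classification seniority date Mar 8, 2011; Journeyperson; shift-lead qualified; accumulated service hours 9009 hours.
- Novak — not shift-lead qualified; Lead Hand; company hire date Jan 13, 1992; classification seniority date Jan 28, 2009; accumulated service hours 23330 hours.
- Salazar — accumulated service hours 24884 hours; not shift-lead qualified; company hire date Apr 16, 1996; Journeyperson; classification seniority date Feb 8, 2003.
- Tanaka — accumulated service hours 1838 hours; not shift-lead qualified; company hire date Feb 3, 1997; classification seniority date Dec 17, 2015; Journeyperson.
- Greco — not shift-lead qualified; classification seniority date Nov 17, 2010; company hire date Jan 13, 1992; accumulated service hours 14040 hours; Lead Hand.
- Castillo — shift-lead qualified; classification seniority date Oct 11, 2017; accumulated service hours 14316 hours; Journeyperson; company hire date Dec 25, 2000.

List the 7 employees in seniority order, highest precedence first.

Greco, Novak, Amari, Lund, Salazar, Tanaka, Castillo

By classification: Greco and Novak (Lead Hand); then Amari, Lund, Salazar, Tanaka and Castillo (Journeyperson).
Greco and Novak both have company hire date Jan 13, 1992, so the next rule applies.
Greco and Novak are each not shift-lead qualified, so the next rule applies.
Among Greco and Novak, by classification seniority date (later first): Greco (Nov 17, 2010) before Novak (Jan 28, 2009).
Among Amari, Lund, Salazar, Tanaka and Castillo, by company hire date (earlier first): Amari, Lund and Salazar (Apr 16, 1996) before Tanaka (Feb 3, 1997) before Castillo (Dec 25, 2000).
Among Amari, Lund and Salazar, shift-lead qualified before not shift-lead qualified: Amari (shift-lead qualified) before Lund and Salazar (not shift-lead qualified).
Among Lund and Salazar, by classification seniority date (later first): Lund (Jun 17, 2006) before Salazar (Feb 8, 2003).
Full order: Greco, Novak, Amari, Lund, Salazar, Tanaka, Castillo.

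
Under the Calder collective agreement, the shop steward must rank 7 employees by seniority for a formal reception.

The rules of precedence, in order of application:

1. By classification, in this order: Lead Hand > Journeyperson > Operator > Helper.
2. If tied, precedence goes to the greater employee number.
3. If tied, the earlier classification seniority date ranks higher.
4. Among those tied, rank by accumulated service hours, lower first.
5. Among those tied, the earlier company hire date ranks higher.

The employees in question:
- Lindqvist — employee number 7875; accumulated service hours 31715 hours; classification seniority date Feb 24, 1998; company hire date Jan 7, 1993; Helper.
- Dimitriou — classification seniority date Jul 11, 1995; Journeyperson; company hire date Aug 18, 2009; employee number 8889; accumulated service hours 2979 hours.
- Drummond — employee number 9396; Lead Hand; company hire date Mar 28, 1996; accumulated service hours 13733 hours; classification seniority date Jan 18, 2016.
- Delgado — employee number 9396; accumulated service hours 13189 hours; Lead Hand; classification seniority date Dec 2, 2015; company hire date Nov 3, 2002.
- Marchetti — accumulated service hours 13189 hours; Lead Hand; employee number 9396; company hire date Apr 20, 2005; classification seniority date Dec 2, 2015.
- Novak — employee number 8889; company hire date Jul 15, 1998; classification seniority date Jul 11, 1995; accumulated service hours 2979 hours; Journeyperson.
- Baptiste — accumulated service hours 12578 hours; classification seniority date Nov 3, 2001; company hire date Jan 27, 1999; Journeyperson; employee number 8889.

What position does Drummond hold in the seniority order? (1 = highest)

By classification: Delgado, Marchetti and Drummond (Lead Hand); then Novak, Dimitriou and Baptiste (Journeyperson); then Lindqvist (Helper).
Delgado, Marchetti and Drummond all have employee number 9396, so the next rule applies.
Among Delgado, Marchetti and Drummond, by classification seniority date (earlier first): Delgado and Marchetti (Dec 2, 2015) before Drummond (Jan 18, 2016).
Delgado and Marchetti both have accumulated service hours 13189 hours, so the next rule applies.
Among Delgado and Marchetti, by company hire date (earlier first): Delgado (Nov 3, 2002) before Marchetti (Apr 20, 2005).
Novak, Dimitriou and Baptiste all have employee number 8889, so the next rule applies.
Among Novak, Dimitriou and Baptiste, by classification seniority date (earlier first): Novak and Dimitriou (Jul 11, 1995) before Baptiste (Nov 3, 2001).
Novak and Dimitriou both have accumulated service hours 2979 hours, so the next rule applies.
Among Novak and Dimitriou, by company hire date (earlier first): Novak (Jul 15, 1998) before Dimitriou (Aug 18, 2009).
Order: Delgado, Marchetti, Drummond, Novak, Dimitriou, Baptiste, Lindqvist. So position 3.

3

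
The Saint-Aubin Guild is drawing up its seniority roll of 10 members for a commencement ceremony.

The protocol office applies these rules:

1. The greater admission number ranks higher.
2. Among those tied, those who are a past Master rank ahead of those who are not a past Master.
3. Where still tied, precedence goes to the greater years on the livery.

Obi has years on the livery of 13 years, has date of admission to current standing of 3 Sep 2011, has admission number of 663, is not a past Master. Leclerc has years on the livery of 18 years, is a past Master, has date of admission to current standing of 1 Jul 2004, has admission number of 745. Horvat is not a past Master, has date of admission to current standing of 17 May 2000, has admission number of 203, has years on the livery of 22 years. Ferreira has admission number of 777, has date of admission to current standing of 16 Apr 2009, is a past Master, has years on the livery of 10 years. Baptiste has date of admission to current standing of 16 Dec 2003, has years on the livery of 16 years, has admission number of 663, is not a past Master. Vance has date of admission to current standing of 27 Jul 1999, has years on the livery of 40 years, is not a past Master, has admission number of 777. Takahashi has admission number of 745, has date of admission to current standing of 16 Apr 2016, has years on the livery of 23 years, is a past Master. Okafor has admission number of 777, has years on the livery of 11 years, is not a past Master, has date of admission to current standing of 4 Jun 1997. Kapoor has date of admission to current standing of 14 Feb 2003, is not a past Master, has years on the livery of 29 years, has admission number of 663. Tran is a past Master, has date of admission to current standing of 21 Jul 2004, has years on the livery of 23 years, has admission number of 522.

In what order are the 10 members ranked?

Ferreira, Vance, Okafor, Takahashi, Leclerc, Kapoor, Baptiste, Obi, Tran, Horvat

By admission number (higher first): Ferreira, Vance and Okafor (each 777); then Takahashi and Leclerc (both 745); then Kapoor, Baptiste and Obi (each 663); then Tran (522); then Horvat (203).
Among Ferreira, Vance and Okafor, a past Master before not a past Master: Ferreira (a past Master) before Vance and Okafor (not a past Master).
Among Vance and Okafor, by years on the livery (higher first): Vance (40 years) before Okafor (11 years).
Takahashi and Leclerc are each a past Master, so the next rule applies.
Among Takahashi and Leclerc, by years on the livery (higher first): Takahashi (23 years) before Leclerc (18 years).
Kapoor, Baptiste and Obi are each not a past Master, so the next rule applies.
Among Kapoor, Baptiste and Obi, by years on the livery (higher first): Kapoor (29 years) before Baptiste (16 years) before Obi (13 years).
Full order: Ferreira, Vance, Okafor, Takahashi, Leclerc, Kapoor, Baptiste, Obi, Tran, Horvat.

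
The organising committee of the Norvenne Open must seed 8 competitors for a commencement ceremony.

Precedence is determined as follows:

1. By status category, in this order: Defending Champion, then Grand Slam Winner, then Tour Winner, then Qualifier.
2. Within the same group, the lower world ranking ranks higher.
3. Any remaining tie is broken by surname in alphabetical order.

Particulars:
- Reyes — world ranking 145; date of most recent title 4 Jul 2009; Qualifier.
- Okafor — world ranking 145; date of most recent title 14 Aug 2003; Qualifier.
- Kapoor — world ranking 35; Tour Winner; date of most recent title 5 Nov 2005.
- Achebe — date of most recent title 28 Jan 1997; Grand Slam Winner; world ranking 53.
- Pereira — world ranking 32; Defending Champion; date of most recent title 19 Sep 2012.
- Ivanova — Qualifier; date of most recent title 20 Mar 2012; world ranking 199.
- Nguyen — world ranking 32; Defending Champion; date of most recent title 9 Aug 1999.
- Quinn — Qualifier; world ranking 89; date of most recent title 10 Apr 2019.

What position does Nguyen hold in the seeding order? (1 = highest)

1

By status category: Nguyen and Pereira (Defending Champion); then Achebe (Grand Slam Winner); then Kapoor (Tour Winner); then Quinn, Okafor, Reyes and Ivanova (Qualifier).
Nguyen and Pereira both have world ranking 32, so the next rule applies.
Among Nguyen and Pereira, alphabetically by surname: Nguyen before Pereira.
Among Quinn, Okafor, Reyes and Ivanova, by world ranking (lower first): Quinn (89) before Okafor and Reyes (145) before Ivanova (199).
Among Okafor and Reyes, alphabetically by surname: Okafor before Reyes.
Order: Nguyen, Pereira, Achebe, Kapoor, Quinn, Okafor, Reyes, Ivanova. So position 1.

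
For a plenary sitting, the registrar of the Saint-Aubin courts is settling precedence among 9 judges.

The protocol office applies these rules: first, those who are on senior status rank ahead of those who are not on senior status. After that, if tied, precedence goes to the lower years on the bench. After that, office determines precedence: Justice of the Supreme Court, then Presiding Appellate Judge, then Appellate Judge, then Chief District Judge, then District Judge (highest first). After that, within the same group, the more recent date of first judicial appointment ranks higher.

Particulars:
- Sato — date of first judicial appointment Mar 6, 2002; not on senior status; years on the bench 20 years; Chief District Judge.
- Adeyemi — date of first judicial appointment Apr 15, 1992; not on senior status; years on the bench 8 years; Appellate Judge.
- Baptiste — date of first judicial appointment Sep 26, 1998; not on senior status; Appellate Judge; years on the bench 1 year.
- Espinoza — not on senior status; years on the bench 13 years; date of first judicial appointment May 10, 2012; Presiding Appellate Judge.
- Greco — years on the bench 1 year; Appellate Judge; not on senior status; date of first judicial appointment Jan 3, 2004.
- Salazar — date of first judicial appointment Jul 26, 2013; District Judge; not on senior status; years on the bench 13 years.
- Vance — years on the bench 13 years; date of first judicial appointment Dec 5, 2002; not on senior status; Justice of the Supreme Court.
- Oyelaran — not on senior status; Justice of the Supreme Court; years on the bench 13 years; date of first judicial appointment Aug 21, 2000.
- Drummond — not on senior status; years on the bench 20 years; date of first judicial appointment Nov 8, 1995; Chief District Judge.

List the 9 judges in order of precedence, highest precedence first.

Greco, Baptiste, Adeyemi, Vance, Oyelaran, Espinoza, Salazar, Sato, Drummond

By the first rule: Greco, Baptiste, Adeyemi, Vance, Oyelaran, Espinoza, Salazar, Sato and Drummond (each not on senior status).
Among Greco, Baptiste, Adeyemi, Vance, Oyelaran, Espinoza, Salazar, Sato and Drummond, by years on the bench (lower first): Greco and Baptiste (1 year) before Adeyemi (8 years) before Vance, Oyelaran, Espinoza and Salazar (13 years) before Sato and Drummond (20 years).
Greco and Baptiste are each Appellate Judge, so the next rule applies.
Among Greco and Baptiste, by date of first judicial appointment (later first): Greco (Jan 3, 2004) before Baptiste (Sep 26, 1998).
Among Vance, Oyelaran, Espinoza and Salazar, by office: Vance and Oyelaran (Justice of the Supreme Court) before Espinoza (Presiding Appellate Judge) before Salazar (District Judge).
Among Vance and Oyelaran, by date of first judicial appointment (later first): Vance (Dec 5, 2002) before Oyelaran (Aug 21, 2000).
Sato and Drummond are each Chief District Judge, so the next rule applies.
Among Sato and Drummond, by date of first judicial appointment (later first): Sato (Mar 6, 2002) before Drummond (Nov 8, 1995).
Full order: Greco, Baptiste, Adeyemi, Vance, Oyelaran, Espinoza, Salazar, Sato, Drummond.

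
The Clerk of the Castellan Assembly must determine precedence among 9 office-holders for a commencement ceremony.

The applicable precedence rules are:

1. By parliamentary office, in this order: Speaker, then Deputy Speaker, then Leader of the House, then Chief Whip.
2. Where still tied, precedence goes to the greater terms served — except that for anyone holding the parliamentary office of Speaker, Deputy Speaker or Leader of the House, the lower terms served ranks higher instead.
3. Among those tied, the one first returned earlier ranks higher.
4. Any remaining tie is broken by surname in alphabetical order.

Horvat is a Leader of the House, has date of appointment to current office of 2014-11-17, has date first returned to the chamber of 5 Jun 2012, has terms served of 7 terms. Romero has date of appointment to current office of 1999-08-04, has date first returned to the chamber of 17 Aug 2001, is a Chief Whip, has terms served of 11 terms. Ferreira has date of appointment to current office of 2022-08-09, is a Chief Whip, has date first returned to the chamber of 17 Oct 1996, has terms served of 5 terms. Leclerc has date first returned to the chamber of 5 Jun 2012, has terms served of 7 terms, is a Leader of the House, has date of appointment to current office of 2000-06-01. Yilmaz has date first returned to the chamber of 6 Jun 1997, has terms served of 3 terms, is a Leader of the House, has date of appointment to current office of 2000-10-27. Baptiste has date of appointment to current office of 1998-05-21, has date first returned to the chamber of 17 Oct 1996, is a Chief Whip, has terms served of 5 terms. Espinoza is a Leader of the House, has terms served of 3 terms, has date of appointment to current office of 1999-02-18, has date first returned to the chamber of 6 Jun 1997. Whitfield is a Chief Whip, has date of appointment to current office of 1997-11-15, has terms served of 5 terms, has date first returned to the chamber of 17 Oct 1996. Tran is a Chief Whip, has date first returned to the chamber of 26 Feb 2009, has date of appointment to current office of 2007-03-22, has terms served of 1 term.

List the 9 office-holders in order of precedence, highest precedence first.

Espinoza, Yilmaz, Horvat, Leclerc, Romero, Baptiste, Ferreira, Whitfield, Tran

By parliamentary office: Espinoza, Yilmaz, Horvat and Leclerc (Leader of the House); then Romero, Baptiste, Ferreira, Whitfield and Tran (Chief Whip).
Among Espinoza, Yilmaz, Horvat and Leclerc, by terms served (lower first) (reversed rule for this group): Espinoza and Yilmaz (3 terms) before Horvat and Leclerc (7 terms).
Espinoza and Yilmaz both have date first returned to the chamber 6 Jun 1997, so the next rule applies.
Among Espinoza and Yilmaz, alphabetically by surname: Espinoza before Yilmaz.
Horvat and Leclerc both have date first returned to the chamber 5 Jun 2012, so the next rule applies.
Among Horvat and Leclerc, alphabetically by surname: Horvat before Leclerc.
Among Romero, Baptiste, Ferreira, Whitfield and Tran, by terms served (higher first): Romero (11 terms) before Baptiste, Ferreira and Whitfield (5 terms) before Tran (1 term).
Baptiste, Ferreira and Whitfield all have date first returned to the chamber 17 Oct 1996, so the next rule applies.
Among Baptiste, Ferreira and Whitfield, alphabetically by surname: Baptiste before Ferreira before Whitfield.
Full order: Espinoza, Yilmaz, Horvat, Leclerc, Romero, Baptiste, Ferreira, Whitfield, Tran.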